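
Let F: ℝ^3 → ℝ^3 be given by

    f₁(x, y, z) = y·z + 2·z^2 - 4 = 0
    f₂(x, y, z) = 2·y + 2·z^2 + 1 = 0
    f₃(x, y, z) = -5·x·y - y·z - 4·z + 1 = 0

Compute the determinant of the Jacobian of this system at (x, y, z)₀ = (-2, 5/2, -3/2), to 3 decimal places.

J = [[0, z, y + 4·z], [0, 2, 4·z], [-5·y, -5·x - z, -y - 4]].
At the point, J = [[0.000, -1.500, -3.500], [0.000, 2.000, -6.000], [-12.500, 11.500, -6.500]].
det J = -200.000.

-200.000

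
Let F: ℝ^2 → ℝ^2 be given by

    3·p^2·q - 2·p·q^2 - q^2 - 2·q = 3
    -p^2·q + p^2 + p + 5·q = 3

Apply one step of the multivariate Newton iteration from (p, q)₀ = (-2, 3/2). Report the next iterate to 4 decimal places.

(-1.8836, 0.6509)

At (-2, 3/2): F = (18.7500, 0.5000).
Jacobian J = [[6·p·q - 2·q^2, 3·p^2 - 4·p·q - 2·q - 2], [-2·p·q + 2·p + 1, -p^2 + 5]].
At the point, J = [[-22.5000, 19.0000], [3.0000, 1.0000]] (det J = -79.5000).
Solving J·Δ = −F gives Δ = (0.1164, -0.8491).
Then the next iterate is (p, q)₁ = (-1.8836, 0.6509).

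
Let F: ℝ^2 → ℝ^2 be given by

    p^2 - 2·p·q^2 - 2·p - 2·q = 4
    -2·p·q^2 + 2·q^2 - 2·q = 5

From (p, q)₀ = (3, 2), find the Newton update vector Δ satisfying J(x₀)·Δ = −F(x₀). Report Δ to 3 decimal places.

(-0.941, -0.971)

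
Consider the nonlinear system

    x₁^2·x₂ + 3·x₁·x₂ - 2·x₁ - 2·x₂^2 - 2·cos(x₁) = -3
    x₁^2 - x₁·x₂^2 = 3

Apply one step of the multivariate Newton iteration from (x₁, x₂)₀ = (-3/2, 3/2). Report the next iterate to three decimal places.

(-1.295, 1.156)

At (-3/2, 3/2): F = (-2.01647, 2.625).
Jacobian J = [[2·x₁·x₂ + 3·x₂ + 2·sin(x₁) - 2, x₁^2 + 3·x₁ - 4·x₂], [2·x₁ - x₂^2, -2·x₁·x₂]].
At the point, J = [[-3.99499, -8.250], [-5.250, 4.500]] (det J = -61.28995).
Solving J·Δ = −F gives Δ = (0.205, -0.344).
Then the next iterate is (x₁, x₂)₁ = (-1.295, 1.156).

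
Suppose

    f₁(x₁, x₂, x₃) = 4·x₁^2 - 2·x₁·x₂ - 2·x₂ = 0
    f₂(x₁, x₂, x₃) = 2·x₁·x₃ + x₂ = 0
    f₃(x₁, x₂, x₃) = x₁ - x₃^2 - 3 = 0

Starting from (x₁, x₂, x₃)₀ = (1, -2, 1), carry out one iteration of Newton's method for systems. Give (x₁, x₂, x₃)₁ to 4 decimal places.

(1.0000, 1.0000, -0.5000)

At (1, -2, 1): F = (12.0000, 0.0000, -3.0000).
Jacobian J = [[8·x₁ - 2·x₂, -2·x₁ - 2, 0], [2·x₃, 1, 2·x₁], [1, 0, -2·x₃]].
At the point, J = [[12.0000, -4.0000, 0.0000], [2.0000, 1.0000, 2.0000], [1.0000, 0.0000, -2.0000]] (det J = -48.0000).
Solving J·Δ = −F gives Δ = (0.0000, 3.0000, -1.5000).
Then the next iterate is (x₁, x₂, x₃)₁ = (1.0000, 1.0000, -0.5000).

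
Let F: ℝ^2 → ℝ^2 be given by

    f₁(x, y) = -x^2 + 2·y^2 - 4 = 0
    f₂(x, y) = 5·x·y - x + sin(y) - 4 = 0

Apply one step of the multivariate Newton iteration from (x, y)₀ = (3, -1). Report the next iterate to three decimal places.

(0.763, -0.394)

At (3, -1): F = (-11.000, -22.84147).
Jacobian J = [[-2·x, 4·y], [5·y - 1, 5·x + cos(y)]].
At the point, J = [[-6.000, -4.000], [-6.000, 15.54030]] (det J = -117.24181).
Solving J·Δ = −F gives Δ = (-2.237, 0.606).
Then the next iterate is (x, y)₁ = (0.763, -0.394).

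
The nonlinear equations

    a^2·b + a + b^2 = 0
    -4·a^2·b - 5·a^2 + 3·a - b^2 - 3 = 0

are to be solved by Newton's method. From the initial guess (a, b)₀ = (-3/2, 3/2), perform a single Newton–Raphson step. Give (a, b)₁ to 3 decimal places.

(-0.605, 1.311)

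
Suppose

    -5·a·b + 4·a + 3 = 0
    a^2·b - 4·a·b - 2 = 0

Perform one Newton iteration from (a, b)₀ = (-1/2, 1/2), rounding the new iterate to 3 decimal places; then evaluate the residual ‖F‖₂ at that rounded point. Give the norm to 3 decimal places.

2.365

At (-1/2, 1/2): F = (2.250, -0.875).
Jacobian J = [[-5·b + 4, -5·a], [2·a·b - 4·b, a^2 - 4·a]].
At the point, J = [[1.500, 2.500], [-2.500, 2.250]] (det J = 9.625).
Solving J·Δ = −F gives Δ = (-0.753, -0.448).
Then the next iterate is (a, b)₁ = (-1.253, 0.052).
Re-evaluating at (-1.253, 0.052): F = (-1.68622, -1.65774), so ‖F‖₂ = 2.365.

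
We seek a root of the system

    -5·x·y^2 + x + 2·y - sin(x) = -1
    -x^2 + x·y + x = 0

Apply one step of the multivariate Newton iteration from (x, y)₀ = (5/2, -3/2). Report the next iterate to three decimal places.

(1.334, -1.064)

At (5/2, -3/2): F = (-28.22347, -7.500).
Jacobian J = [[-5·y^2 - cos(x) + 1, -10·x·y + 2], [-2·x + y + 1, x]].
At the point, J = [[-9.44886, 39.500], [-5.500, 2.500]] (det J = 193.62786).
Solving J·Δ = −F gives Δ = (-1.166, 0.436).
Then the next iterate is (x, y)₁ = (1.334, -1.064).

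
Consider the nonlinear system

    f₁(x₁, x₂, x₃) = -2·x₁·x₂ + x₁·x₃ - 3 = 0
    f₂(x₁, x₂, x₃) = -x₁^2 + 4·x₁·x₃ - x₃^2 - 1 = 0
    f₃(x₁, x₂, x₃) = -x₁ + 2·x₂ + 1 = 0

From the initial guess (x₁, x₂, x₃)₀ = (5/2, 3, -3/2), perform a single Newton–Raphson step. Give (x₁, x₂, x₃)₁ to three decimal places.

(1.766, 0.383, -0.237)

At (5/2, 3, -3/2): F = (-21.750, -24.500, 4.500).
Jacobian J = [[-2·x₂ + x₃, -2·x₁, x₁], [-2·x₁ + 4·x₃, 0, 4·x₁ - 2·x₃], [-1, 2, 0]].
At the point, J = [[-7.500, -5.000, 2.500], [-11.000, 0.000, 13.000], [-1.000, 2.000, 0.000]] (det J = 205.000).
Solving J·Δ = −F gives Δ = (-0.734, -2.617, 1.263).
Then the next iterate is (x₁, x₂, x₃)₁ = (1.766, 0.383, -0.237).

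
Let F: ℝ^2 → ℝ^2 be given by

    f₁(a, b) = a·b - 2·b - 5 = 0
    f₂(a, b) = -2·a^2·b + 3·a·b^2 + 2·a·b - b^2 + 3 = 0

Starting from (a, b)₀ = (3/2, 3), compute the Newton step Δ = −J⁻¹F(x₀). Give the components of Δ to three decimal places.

At (3/2, 3): F = (-6.500, 30.000).
Jacobian J = [[b, a - 2], [-4·a·b + 3·b^2 + 2·b, -2·a^2 + 6·a·b + 2·a - 2·b]].
At the point, J = [[3.000, -0.500], [15.000, 19.500]] (det J = 66.000).
Solving J·Δ = −F gives Δ = (1.693, -2.841).

(1.693, -2.841)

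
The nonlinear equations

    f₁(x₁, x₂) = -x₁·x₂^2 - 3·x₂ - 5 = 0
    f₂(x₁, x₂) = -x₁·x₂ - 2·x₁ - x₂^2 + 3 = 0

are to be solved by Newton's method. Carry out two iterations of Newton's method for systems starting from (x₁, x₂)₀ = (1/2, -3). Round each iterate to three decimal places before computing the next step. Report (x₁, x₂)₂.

At (1/2, -3): F = (-0.500, -5.500).
Jacobian J = [[-x₂^2, -2·x₁·x₂ - 3], [-x₂ - 2, -x₁ - 2·x₂]].
At the point, J = [[-9.000, 0.000], [1.000, 5.500]] (det J = -49.500).
Solving J·Δ = −F gives Δ = (-0.056, 1.010).
Then the next iterate is (x₁, x₂)₁ = (0.444, -1.990).
Round to (0.444, -1.990) and repeat: F = (-0.78828, -0.96454), J = [[-3.96010, -1.23288], [-0.010, 3.536]].
Δ = (-0.284, 0.272), so (x₁, x₂)₂ = (0.160, -1.718).

(0.160, -1.718)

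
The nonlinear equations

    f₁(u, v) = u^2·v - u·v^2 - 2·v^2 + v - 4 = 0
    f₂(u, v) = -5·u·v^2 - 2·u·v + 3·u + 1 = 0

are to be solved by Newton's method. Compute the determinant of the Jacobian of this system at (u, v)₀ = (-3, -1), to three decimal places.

-120.000

J = [[2·u·v - v^2, u^2 - 2·u·v - 4·v + 1], [-5·v^2 - 2·v + 3, -10·u·v - 2·u]].
At the point, J = [[5.000, 8.000], [0.000, -24.000]].
det J = -120.000.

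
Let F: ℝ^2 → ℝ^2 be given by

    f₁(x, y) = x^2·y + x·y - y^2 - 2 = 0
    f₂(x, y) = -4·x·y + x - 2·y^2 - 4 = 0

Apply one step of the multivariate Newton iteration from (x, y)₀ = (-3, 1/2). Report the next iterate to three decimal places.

(-2.250, 0.725)

At (-3, 1/2): F = (0.750, -1.500).
Jacobian J = [[2·x·y + y, x^2 + x - 2·y], [-4·y + 1, -4·x - 4·y]].
At the point, J = [[-2.500, 5.000], [-1.000, 10.000]] (det J = -20.000).
Solving J·Δ = −F gives Δ = (0.750, 0.225).
Then the next iterate is (x, y)₁ = (-2.250, 0.725).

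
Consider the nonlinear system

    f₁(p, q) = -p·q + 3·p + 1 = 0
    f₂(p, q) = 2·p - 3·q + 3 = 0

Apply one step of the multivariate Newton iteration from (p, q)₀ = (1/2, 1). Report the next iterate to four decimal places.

(-0.6000, 0.6000)

At (1/2, 1): F = (2.0000, 1.0000).
Jacobian J = [[-q + 3, -p], [2, -3]].
At the point, J = [[2.0000, -0.5000], [2.0000, -3.0000]] (det J = -5.0000).
Solving J·Δ = −F gives Δ = (-1.1000, -0.4000).
Then the next iterate is (p, q)₁ = (-0.6000, 0.6000).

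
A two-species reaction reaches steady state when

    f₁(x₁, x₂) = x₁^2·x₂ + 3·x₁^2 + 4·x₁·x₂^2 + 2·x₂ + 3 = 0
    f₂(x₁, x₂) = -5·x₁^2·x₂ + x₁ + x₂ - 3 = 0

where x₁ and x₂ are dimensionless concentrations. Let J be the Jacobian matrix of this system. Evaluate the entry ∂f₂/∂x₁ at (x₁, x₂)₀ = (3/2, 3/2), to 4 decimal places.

-21.5000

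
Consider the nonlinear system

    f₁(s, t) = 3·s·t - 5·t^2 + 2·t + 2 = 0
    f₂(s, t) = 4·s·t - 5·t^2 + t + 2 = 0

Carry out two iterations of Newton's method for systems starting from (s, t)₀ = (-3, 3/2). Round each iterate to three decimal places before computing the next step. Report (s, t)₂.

(0.993, 1.306)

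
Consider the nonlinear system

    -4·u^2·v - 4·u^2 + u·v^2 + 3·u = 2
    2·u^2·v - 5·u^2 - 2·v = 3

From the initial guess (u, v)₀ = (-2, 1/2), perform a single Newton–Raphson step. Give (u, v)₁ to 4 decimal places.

At (-2, 1/2): F = (-32.5000, -20.0000).
Jacobian J = [[-8·u·v - 8·u + v^2 + 3, -4·u^2 + 2·u·v], [4·u·v - 10·u, 2·u^2 - 2]].
At the point, J = [[27.2500, -18.0000], [16.0000, 6.0000]] (det J = 451.5000).
Solving J·Δ = −F gives Δ = (1.2292, 0.0554).
Then the next iterate is (u, v)₁ = (-0.7708, 0.5554).

(-0.7708, 0.5554)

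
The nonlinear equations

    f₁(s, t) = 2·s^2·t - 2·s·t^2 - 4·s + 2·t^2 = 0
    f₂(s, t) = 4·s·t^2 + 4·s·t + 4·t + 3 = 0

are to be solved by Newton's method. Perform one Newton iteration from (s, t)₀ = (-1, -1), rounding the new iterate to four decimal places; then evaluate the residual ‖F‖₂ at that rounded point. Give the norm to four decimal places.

At (-1, -1): F = (6.0000, -1.0000).
Jacobian J = [[4·s·t - 2·t^2 - 4, 2·s^2 - 4·s·t + 4·t], [4·t^2 + 4·t, 8·s·t + 4·s + 4]].
At the point, J = [[-2.0000, -6.0000], [0.0000, 8.0000]] (det J = -16.0000).
Solving J·Δ = −F gives Δ = (2.6250, 0.1250).
Then the next iterate is (s, t)₁ = (1.6250, -0.8750).
Re-evaluating at (1.6250, -0.8750): F = (-12.078125, -1.210938), so ‖F‖₂ = 12.1387.

12.1387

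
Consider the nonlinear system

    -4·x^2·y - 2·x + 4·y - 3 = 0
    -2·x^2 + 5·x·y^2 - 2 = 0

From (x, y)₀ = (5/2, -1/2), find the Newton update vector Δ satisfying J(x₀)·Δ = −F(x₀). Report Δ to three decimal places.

(-0.952, -0.244)

At (5/2, -1/2): F = (2.500, -11.375).
Jacobian J = [[-8·x·y - 2, -4·x^2 + 4], [-4·x + 5·y^2, 10·x·y]].
At the point, J = [[8.000, -21.000], [-8.750, -12.500]] (det J = -283.750).
Solving J·Δ = −F gives Δ = (-0.952, -0.244).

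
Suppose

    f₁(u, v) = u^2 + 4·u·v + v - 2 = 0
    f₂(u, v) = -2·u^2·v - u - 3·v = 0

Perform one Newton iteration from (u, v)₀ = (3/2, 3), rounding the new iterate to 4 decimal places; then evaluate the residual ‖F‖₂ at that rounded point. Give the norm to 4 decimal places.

6.8287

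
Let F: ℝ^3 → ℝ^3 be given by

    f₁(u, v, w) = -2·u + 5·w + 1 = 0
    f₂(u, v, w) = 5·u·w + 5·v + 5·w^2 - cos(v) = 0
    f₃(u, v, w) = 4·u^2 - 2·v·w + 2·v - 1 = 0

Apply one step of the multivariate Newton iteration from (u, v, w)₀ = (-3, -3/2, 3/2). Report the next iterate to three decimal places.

(-1.896, 1.134, -0.958)

At (-3, -3/2, 3/2): F = (14.500, -18.82074, 36.500).
Jacobian J = [[-2, 0, 5], [5·w, sin(v) + 5, 5·u + 10·w], [8·u, -2·w + 2, -2·v]].
At the point, J = [[-2.000, 0.000, 5.000], [7.500, 4.00251, 0.000], [-24.000, -1.000, 3.000]] (det J = 418.78557).
Solving J·Δ = −F gives Δ = (1.104, 2.634, -2.458).
Then the next iterate is (u, v, w)₁ = (-1.896, 1.134, -0.958).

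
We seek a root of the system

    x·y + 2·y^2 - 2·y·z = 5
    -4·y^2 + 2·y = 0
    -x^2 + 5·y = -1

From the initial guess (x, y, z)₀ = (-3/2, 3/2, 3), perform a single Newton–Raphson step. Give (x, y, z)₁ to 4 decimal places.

At (-3/2, 3/2, 3): F = (-11.7500, -6.0000, 6.2500).
Jacobian J = [[y, x + 4·y - 2·z, -2·y], [0, -8·y + 2, 0], [-2·x, 5, 0]].
At the point, J = [[1.5000, -1.5000, -3.0000], [0.0000, -10.0000, 0.0000], [3.0000, 5.0000, 0.0000]] (det J = -90.0000).
Solving J·Δ = −F gives Δ = (-1.0833, -0.6000, -4.1583).
Then the next iterate is (x, y, z)₁ = (-2.5833, 0.9000, -1.1583).

(-2.5833, 0.9000, -1.1583)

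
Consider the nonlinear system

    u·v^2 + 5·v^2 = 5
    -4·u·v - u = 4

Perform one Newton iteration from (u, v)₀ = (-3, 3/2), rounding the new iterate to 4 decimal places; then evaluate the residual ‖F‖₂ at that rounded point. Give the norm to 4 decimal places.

3.4751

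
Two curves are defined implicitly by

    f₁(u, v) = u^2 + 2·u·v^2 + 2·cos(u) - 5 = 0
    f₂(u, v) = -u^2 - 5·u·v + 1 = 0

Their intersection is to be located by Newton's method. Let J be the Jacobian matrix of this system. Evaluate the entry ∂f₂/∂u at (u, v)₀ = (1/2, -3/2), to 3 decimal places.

6.500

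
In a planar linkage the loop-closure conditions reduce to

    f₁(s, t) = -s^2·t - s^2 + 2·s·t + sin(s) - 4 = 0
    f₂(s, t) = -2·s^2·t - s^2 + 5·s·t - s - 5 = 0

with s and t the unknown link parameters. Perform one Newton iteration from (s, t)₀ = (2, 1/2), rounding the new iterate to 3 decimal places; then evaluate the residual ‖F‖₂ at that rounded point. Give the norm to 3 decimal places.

4.087

At (2, 1/2): F = (-7.09070, -10.000).
Jacobian J = [[-2·s·t - 2·s + 2·t + cos(s), -s^2 + 2·s], [-4·s·t - 2·s + 5·t - 1, -2·s^2 + 5·s]].
At the point, J = [[-5.41615, 0.000], [-6.500, 2.000]] (det J = -10.83229).
Solving J·Δ = −F gives Δ = (-1.309, 0.745).
Then the next iterate is (s, t)₁ = (0.691, 1.245).
Re-evaluating at (0.691, 1.245): F = (-2.71405, -3.05593), so ‖F‖₂ = 4.087.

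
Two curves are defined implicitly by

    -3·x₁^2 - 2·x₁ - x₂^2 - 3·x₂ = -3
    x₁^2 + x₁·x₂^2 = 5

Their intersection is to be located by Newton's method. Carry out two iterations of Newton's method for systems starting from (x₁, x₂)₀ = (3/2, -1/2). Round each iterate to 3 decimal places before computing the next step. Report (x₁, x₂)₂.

(1.033, -2.108)

At (3/2, -1/2): F = (-5.500, -2.375).
Jacobian J = [[-6·x₁ - 2, -2·x₂ - 3], [2·x₁ + x₂^2, 2·x₁·x₂]].
At the point, J = [[-11.000, -2.000], [3.250, -1.500]] (det J = 23.000).
Solving J·Δ = −F gives Δ = (-0.152, -1.913).
Then the next iterate is (x₁, x₂)₁ = (1.348, -2.413).
Round to (1.348, -2.413) and repeat: F = (-3.73088, 4.66593), J = [[-10.088, 1.826], [8.51857, -6.50545]].
Δ = (-0.315, 0.305), so (x₁, x₂)₂ = (1.033, -2.108).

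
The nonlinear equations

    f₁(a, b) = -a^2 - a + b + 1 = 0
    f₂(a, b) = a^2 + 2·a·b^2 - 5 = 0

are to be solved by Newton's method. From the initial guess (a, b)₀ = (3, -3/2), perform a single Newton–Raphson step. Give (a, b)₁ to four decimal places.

At (3, -3/2): F = (-12.5000, 17.5000).
Jacobian J = [[-2·a - 1, 1], [2·a + 2·b^2, 4·a·b]].
At the point, J = [[-7.0000, 1.0000], [10.5000, -18.0000]] (det J = 115.5000).
Solving J·Δ = −F gives Δ = (-1.7965, -0.0758).
Then the next iterate is (a, b)₁ = (1.2035, -1.5758).

(1.2035, -1.5758)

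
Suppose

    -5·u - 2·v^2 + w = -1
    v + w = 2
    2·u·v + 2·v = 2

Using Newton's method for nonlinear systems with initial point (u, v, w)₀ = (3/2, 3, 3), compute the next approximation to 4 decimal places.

(0.7170, 1.3396, 0.6604)

At (3/2, 3, 3): F = (-21.5000, 4.0000, 13.0000).
Jacobian J = [[-5, -4·v, 1], [0, 1, 1], [2·v, 2·u + 2, 0]].
At the point, J = [[-5.0000, -12.0000, 1.0000], [0.0000, 1.0000, 1.0000], [6.0000, 5.0000, 0.0000]] (det J = -53.0000).
Solving J·Δ = −F gives Δ = (-0.7830, -1.6604, -2.3396).
Then the next iterate is (u, v, w)₁ = (0.7170, 1.3396, 0.6604).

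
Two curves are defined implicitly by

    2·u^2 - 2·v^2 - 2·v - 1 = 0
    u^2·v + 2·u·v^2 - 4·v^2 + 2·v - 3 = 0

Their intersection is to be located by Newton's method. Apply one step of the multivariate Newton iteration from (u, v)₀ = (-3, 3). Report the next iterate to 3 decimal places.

(-2.155, 1.776)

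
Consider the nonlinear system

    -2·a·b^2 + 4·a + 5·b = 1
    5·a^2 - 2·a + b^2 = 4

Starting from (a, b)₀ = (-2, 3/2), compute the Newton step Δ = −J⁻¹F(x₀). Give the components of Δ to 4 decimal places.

At (-2, 3/2): F = (7.5000, 22.2500).
Jacobian J = [[-2·b^2 + 4, -4·a·b + 5], [10·a - 2, 2·b]].
At the point, J = [[-0.5000, 17.0000], [-22.0000, 3.0000]] (det J = 372.5000).
Solving J·Δ = −F gives Δ = (0.9550, -0.4131).

(0.9550, -0.4131)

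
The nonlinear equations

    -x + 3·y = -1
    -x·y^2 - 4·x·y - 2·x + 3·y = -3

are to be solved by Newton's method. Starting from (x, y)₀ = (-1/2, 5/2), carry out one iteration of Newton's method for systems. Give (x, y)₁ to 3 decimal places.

At (-1/2, 5/2): F = (9.000, 19.625).
Jacobian J = [[-1, 3], [-y^2 - 4·y - 2, -2·x·y - 4·x + 3]].
At the point, J = [[-1.000, 3.000], [-18.250, 7.500]] (det J = 47.250).
Solving J·Δ = −F gives Δ = (-0.183, -3.061).
Then the next iterate is (x, y)₁ = (-0.683, -0.561).

(-0.683, -0.561)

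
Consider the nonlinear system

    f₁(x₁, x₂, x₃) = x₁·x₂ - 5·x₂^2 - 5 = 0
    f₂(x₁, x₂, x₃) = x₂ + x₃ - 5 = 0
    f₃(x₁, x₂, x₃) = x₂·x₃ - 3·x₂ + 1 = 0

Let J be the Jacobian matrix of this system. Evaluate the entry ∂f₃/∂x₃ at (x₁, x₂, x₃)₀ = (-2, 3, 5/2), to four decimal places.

∂f₃/∂x₃ = x₂.
At (-2, 3, 5/2) this is 3.0000.

3.0000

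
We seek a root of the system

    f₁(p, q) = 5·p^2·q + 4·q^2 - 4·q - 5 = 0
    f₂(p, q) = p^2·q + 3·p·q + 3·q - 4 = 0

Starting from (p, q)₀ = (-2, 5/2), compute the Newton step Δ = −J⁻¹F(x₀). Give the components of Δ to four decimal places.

At (-2, 5/2): F = (60.0000, -1.5000).
Jacobian J = [[10·p·q, 5·p^2 + 8·q - 4], [2·p·q + 3·q, p^2 + 3·p + 3]].
At the point, J = [[-50.0000, 36.0000], [-2.5000, 1.0000]] (det J = 40.0000).
Solving J·Δ = −F gives Δ = (-2.8500, -5.6250).

(-2.8500, -5.6250)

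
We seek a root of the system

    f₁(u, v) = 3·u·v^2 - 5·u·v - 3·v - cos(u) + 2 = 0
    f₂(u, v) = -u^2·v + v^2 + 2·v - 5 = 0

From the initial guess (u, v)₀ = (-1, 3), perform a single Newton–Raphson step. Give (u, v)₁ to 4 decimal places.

At (-1, 3): F = (-19.540302, 7.0000).
Jacobian J = [[3·v^2 - 5·v + sin(u), 6·u·v - 5·u - 3], [-2·u·v, -u^2 + 2·v + 2]].
At the point, J = [[11.158529, -16.0000], [6.0000, 7.0000]] (det J = 174.109703).
Solving J·Δ = −F gives Δ = (0.1423, -1.1220).
Then the next iterate is (u, v)₁ = (-0.8577, 1.8780).

(-0.8577, 1.8780)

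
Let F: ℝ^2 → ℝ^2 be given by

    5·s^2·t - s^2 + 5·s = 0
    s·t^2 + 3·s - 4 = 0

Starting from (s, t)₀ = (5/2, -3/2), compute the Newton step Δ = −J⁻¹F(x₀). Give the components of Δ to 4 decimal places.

(-0.1667, 1.1000)

At (5/2, -3/2): F = (-40.6250, 9.1250).
Jacobian J = [[10·s·t - 2·s + 5, 5·s^2], [t^2 + 3, 2·s·t]].
At the point, J = [[-37.5000, 31.2500], [5.2500, -7.5000]] (det J = 117.1875).
Solving J·Δ = −F gives Δ = (-0.1667, 1.1000).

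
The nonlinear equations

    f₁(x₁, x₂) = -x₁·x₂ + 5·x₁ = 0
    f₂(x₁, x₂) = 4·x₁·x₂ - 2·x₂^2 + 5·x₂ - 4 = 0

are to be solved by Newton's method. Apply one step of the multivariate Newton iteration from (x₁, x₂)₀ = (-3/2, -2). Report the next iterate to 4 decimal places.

At (-3/2, -2): F = (-10.5000, -10.0000).
Jacobian J = [[-x₂ + 5, -x₁], [4·x₂, 4·x₁ - 4·x₂ + 5]].
At the point, J = [[7.0000, 1.5000], [-8.0000, 7.0000]] (det J = 61.0000).
Solving J·Δ = −F gives Δ = (0.9590, 2.5246).
Then the next iterate is (x₁, x₂)₁ = (-0.5410, 0.5246).

(-0.5410, 0.5246)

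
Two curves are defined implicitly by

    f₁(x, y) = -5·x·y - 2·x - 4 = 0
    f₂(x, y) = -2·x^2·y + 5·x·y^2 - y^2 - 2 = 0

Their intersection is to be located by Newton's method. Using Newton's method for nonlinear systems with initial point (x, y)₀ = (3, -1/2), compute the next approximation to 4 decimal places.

At (3, -1/2): F = (-2.5000, 10.5000).
Jacobian J = [[-5·y - 2, -5·x], [-4·x·y + 5·y^2, -2·x^2 + 10·x·y - 2·y]].
At the point, J = [[0.5000, -15.0000], [7.2500, -32.0000]] (det J = 92.7500).
Solving J·Δ = −F gives Δ = (-2.5606, -0.2520).
Then the next iterate is (x, y)₁ = (0.4394, -0.7520).

(0.4394, -0.7520)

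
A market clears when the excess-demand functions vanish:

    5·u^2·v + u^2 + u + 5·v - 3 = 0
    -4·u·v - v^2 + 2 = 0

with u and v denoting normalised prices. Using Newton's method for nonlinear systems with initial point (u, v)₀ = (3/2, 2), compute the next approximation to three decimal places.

(1.000, 1.000)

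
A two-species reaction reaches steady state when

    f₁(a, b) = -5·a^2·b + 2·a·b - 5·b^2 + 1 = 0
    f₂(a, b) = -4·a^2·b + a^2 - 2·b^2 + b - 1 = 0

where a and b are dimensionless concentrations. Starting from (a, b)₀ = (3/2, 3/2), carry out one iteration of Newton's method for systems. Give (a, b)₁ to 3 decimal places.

(1.001, 0.946)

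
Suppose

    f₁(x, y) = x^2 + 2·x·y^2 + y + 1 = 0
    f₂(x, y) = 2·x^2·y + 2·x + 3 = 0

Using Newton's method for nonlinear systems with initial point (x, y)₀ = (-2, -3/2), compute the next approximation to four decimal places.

At (-2, -3/2): F = (-5.5000, -13.0000).
Jacobian J = [[2·x + 2·y^2, 4·x·y + 1], [4·x·y + 2, 2·x^2]].
At the point, J = [[0.5000, 13.0000], [14.0000, 8.0000]] (det J = -178.0000).
Solving J·Δ = −F gives Δ = (0.7022, 0.3961).
Then the next iterate is (x, y)₁ = (-1.2978, -1.1039).

(-1.2978, -1.1039)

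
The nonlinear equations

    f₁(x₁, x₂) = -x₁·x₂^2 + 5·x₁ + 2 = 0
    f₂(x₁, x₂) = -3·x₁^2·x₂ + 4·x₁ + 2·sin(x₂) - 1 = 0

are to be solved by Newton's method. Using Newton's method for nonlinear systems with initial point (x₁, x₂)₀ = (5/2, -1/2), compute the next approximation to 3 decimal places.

(-0.052, -1.202)

At (5/2, -1/2): F = (13.875, 17.41615).
Jacobian J = [[-x₂^2 + 5, -2·x₁·x₂], [-6·x₁·x₂ + 4, -3·x₁^2 + 2·cos(x₂)]].
At the point, J = [[4.750, 2.500], [11.500, -16.99483]] (det J = -109.47547).
Solving J·Δ = −F gives Δ = (-2.552, -0.702).
Then the next iterate is (x₁, x₂)₁ = (-0.052, -1.202).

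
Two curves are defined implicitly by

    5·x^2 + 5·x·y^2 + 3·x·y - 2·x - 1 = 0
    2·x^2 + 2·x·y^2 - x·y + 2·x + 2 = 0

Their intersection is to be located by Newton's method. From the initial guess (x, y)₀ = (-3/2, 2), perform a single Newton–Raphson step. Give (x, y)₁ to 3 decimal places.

(1.662, 2.078)

At (-3/2, 2): F = (-25.750, -5.500).
Jacobian J = [[10·x + 5·y^2 + 3·y - 2, 10·x·y + 3·x], [4·x + 2·y^2 - y + 2, 4·x·y - x]].
At the point, J = [[9.000, -34.500], [2.000, -10.500]] (det J = -25.500).
Solving J·Δ = −F gives Δ = (3.162, 0.078).
Then the next iterate is (x, y)₁ = (1.662, 2.078).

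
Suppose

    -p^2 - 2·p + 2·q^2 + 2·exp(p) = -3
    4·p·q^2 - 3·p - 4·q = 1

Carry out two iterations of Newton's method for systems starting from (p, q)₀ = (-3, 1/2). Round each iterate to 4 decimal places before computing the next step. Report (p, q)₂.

(-3.2370, 0.6812)

At (-3, 1/2): F = (0.599574, 3.0000).
Jacobian J = [[-2·p + 2·exp(p) - 2, 4·q], [4·q^2 - 3, 8·p·q - 4]].
At the point, J = [[4.099574, 2.0000], [-2.0000, -16.0000]] (det J = -61.593186).
Solving J·Δ = −F gives Δ = (-0.2532, 0.2191).
Then the next iterate is (p, q)₁ = (-3.2532, 0.7191).
Round to (-3.2532, 0.7191) and repeat: F = (0.034600, -0.845781), J = [[4.583701, 2.8764], [-0.931581, -22.715009]].
Δ = (0.0162, -0.0379), so (p, q)₂ = (-3.2370, 0.6812).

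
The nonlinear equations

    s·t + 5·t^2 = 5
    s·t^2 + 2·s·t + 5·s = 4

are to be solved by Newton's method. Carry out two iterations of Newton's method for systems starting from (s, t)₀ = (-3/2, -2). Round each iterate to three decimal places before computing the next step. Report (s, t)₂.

At (-3/2, -2): F = (18.000, -11.500).
Jacobian J = [[t, s + 10·t], [t^2 + 2·t + 5, 2·s·t + 2·s]].
At the point, J = [[-2.000, -21.500], [5.000, 3.000]] (det J = 101.500).
Solving J·Δ = −F gives Δ = (1.904, 0.660).
Then the next iterate is (s, t)₁ = (0.404, -1.340).
Round to (0.404, -1.340) and repeat: F = (3.43664, -2.33730), J = [[-1.340, -12.996], [4.11560, -0.27472]].
Δ = (0.582, 0.204), so (s, t)₂ = (0.986, -1.136).

(0.986, -1.136)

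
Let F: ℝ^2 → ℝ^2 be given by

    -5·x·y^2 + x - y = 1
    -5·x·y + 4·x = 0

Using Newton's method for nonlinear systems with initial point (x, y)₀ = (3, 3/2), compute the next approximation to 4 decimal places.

(5.1724, 0.2931)

At (3, 3/2): F = (-33.2500, -10.5000).
Jacobian J = [[-5·y^2 + 1, -10·x·y - 1], [-5·y + 4, -5·x]].
At the point, J = [[-10.2500, -46.0000], [-3.5000, -15.0000]] (det J = -7.2500).
Solving J·Δ = −F gives Δ = (2.1724, -1.2069).
Then the next iterate is (x, y)₁ = (5.1724, 0.2931).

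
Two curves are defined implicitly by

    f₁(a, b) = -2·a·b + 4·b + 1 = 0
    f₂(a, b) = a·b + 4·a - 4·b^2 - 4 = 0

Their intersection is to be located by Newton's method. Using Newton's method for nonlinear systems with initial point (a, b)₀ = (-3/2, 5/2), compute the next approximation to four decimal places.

(0.5403, 1.3145)

At (-3/2, 5/2): F = (18.5000, -38.7500).
Jacobian J = [[-2·b, -2·a + 4], [b + 4, a - 8·b]].
At the point, J = [[-5.0000, 7.0000], [6.5000, -21.5000]] (det J = 62.0000).
Solving J·Δ = −F gives Δ = (2.0403, -1.1855).
Then the next iterate is (a, b)₁ = (0.5403, 1.3145).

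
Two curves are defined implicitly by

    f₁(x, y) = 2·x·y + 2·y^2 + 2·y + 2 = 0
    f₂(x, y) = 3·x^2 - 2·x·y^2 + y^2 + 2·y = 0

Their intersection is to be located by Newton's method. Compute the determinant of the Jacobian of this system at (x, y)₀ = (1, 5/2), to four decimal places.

J = [[2·y, 2·x + 4·y + 2], [6·x - 2·y^2, -4·x·y + 2·y + 2]].
At the point, J = [[5.0000, 14.0000], [-6.5000, -3.0000]].
det J = 76.0000.

76.0000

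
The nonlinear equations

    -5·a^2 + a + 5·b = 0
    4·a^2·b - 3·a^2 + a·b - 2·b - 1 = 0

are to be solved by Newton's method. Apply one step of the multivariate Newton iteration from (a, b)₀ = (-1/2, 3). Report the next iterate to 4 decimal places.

At (-1/2, 3): F = (13.2500, -6.2500).
Jacobian J = [[-10·a + 1, 5], [8·a·b - 6·a + b, 4·a^2 + a - 2]].
At the point, J = [[6.0000, 5.0000], [-6.0000, -1.5000]] (det J = 21.0000).
Solving J·Δ = −F gives Δ = (-0.5417, -2.0000).
Then the next iterate is (a, b)₁ = (-1.0417, 1.0000).

(-1.0417, 1.0000)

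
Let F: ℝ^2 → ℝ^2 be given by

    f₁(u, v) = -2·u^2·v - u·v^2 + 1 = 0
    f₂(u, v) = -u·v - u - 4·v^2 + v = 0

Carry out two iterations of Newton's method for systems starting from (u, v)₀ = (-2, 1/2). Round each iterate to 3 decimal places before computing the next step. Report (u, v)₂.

At (-2, 1/2): F = (-2.500, 2.500).
Jacobian J = [[-4·u·v - v^2, -2·u^2 - 2·u·v], [-v - 1, -u - 8·v + 1]].
At the point, J = [[3.750, -6.000], [-1.500, -1.000]] (det J = -12.750).
Solving J·Δ = −F gives Δ = (1.373, 0.441).
Then the next iterate is (u, v)₁ = (-0.627, 0.941).
Round to (-0.627, 0.941) and repeat: F = (0.81533, -1.38392), J = [[1.47455, 0.39376], [-1.941, -5.901]].
Δ = (-0.538, -0.058), so (u, v)₂ = (-1.165, 0.883).

(-1.165, 0.883)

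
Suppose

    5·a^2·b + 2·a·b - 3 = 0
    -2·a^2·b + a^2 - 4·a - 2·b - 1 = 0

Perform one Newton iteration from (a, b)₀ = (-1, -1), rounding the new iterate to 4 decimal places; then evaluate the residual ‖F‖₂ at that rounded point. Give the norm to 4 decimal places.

0.0000

At (-1, -1): F = (-6.0000, 8.0000).
Jacobian J = [[10·a·b + 2·b, 5·a^2 + 2·a], [-4·a·b + 2·a - 4, -2·a^2 - 2]].
At the point, J = [[8.0000, 3.0000], [-10.0000, -4.0000]] (det J = -2.0000).
Solving J·Δ = −F gives Δ = (0.0000, 2.0000).
Then the next iterate is (a, b)₁ = (-1.0000, 1.0000).
Re-evaluating at (-1.0000, 1.0000): F = (0.0000, 0.0000), so ‖F‖₂ = 0.0000.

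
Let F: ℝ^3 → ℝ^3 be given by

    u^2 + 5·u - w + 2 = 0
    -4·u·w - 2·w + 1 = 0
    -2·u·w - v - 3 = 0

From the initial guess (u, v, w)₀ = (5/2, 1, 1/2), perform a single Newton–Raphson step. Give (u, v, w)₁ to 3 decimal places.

(0.467, -3.078, 0.422)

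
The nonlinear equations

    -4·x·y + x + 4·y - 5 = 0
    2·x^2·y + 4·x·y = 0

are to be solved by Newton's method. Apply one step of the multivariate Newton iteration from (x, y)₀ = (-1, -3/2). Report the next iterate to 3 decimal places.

(-0.143, 0.000)

At (-1, -3/2): F = (-18.000, 3.000).
Jacobian J = [[-4·y + 1, -4·x + 4], [4·x·y + 4·y, 2·x^2 + 4·x]].
At the point, J = [[7.000, 8.000], [0.000, -2.000]] (det J = -14.000).
Solving J·Δ = −F gives Δ = (0.857, 1.500).
Then the next iterate is (x, y)₁ = (-0.143, 0.000).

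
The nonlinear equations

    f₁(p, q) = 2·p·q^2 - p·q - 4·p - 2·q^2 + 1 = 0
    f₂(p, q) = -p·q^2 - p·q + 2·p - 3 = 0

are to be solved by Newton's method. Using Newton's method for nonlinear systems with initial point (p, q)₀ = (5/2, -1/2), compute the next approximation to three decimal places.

At (5/2, -1/2): F = (-7.000, 2.625).
Jacobian J = [[2·q^2 - q - 4, 4·p·q - p - 4·q], [-q^2 - q + 2, -2·p·q - p]].
At the point, J = [[-3.000, -5.500], [2.250, 0.000]] (det J = 12.375).
Solving J·Δ = −F gives Δ = (-1.167, -0.636).
Then the next iterate is (p, q)₁ = (1.333, -1.136).

(1.333, -1.136)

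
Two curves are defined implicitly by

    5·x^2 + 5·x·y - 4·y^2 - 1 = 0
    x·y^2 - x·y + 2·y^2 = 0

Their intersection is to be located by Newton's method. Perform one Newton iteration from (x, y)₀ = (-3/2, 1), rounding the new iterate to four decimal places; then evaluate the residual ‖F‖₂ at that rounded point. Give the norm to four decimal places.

At (-3/2, 1): F = (-1.2500, 2.0000).
Jacobian J = [[10·x + 5·y, 5·x - 8·y], [y^2 - y, 2·x·y - x + 4·y]].
At the point, J = [[-10.0000, -15.5000], [0.0000, 2.5000]] (det J = -25.0000).
Solving J·Δ = −F gives Δ = (1.1150, -0.8000).
Then the next iterate is (x, y)₁ = (-0.3850, 0.2000).
Re-evaluating at (-0.3850, 0.2000): F = (-0.803875, 0.1416), so ‖F‖₂ = 0.8163.

0.8163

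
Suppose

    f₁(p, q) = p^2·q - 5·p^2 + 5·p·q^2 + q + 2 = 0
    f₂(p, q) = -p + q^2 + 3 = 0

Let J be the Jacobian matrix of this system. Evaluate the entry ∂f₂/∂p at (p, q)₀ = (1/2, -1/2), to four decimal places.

-1.0000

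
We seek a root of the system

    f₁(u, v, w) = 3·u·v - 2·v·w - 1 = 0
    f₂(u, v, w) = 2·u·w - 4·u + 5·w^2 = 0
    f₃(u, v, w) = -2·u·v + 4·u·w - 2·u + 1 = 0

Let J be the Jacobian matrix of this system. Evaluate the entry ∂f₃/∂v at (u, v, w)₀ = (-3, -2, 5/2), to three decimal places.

∂f₃/∂v = -2·u.
At (-3, -2, 5/2) this is 6.000.

6.000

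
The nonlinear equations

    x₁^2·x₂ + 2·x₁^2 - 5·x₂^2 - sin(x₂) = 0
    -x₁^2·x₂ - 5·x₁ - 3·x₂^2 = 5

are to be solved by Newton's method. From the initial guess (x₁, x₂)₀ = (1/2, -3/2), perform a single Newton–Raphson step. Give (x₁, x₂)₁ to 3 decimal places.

(-1.622, -0.763)

At (1/2, -3/2): F = (-10.12751, -13.875).
Jacobian J = [[2·x₁·x₂ + 4·x₁, x₁^2 - 10·x₂ - cos(x₂)], [-2·x₁·x₂ - 5, -x₁^2 - 6·x₂]].
At the point, J = [[0.500, 15.17926], [-3.500, 8.750]] (det J = 57.50242).
Solving J·Δ = −F gives Δ = (-2.122, 0.737).
Then the next iterate is (x₁, x₂)₁ = (-1.622, -0.763).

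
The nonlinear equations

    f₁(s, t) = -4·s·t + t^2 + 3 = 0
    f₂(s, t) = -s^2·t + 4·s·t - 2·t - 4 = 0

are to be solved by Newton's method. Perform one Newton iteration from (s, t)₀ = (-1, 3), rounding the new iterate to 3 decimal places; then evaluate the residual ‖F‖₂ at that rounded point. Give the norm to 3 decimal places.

10.546

At (-1, 3): F = (24.000, -25.000).
Jacobian J = [[-4·t, -4·s + 2·t], [-2·s·t + 4·t, -s^2 + 4·s - 2]].
At the point, J = [[-12.000, 10.000], [18.000, -7.000]] (det J = -96.000).
Solving J·Δ = −F gives Δ = (0.854, -1.375).
Then the next iterate is (s, t)₁ = (-0.146, 1.625).
Re-evaluating at (-0.146, 1.625): F = (6.58962, -8.23364), so ‖F‖₂ = 10.546.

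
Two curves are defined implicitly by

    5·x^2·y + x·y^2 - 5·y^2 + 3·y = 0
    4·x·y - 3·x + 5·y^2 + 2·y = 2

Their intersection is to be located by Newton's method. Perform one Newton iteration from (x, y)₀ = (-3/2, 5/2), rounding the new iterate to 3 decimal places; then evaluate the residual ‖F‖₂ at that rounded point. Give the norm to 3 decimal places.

At (-3/2, 5/2): F = (-5.000, 23.750).
Jacobian J = [[10·x·y + y^2, 5·x^2 + 2·x·y - 10·y + 3], [4·y - 3, 4·x + 10·y + 2]].
At the point, J = [[-31.250, -18.250], [7.000, 21.000]] (det J = -528.500).
Solving J·Δ = −F gives Δ = (0.621, -1.338).
Then the next iterate is (x, y)₁ = (-0.879, 1.162).
Re-evaluating at (-0.879, 1.162): F = (0.03696, 5.62663), so ‖F‖₂ = 5.627.

5.627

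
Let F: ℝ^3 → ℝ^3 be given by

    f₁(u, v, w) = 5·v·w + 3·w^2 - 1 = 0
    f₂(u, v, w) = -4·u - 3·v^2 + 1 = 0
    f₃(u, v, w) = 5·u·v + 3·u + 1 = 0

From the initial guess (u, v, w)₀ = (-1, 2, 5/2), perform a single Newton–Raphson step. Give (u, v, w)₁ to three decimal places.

At (-1, 2, 5/2): F = (42.750, -7.000, -12.000).
Jacobian J = [[0, 5·w, 5·v + 6·w], [-4, -6·v, 0], [5·v + 3, 5·u, 0]].
At the point, J = [[0.000, 12.500, 25.000], [-4.000, -12.000, 0.000], [13.000, -5.000, 0.000]] (det J = 4400.000).
Solving J·Δ = −F gives Δ = (0.619, -0.790, -1.315).
Then the next iterate is (u, v, w)₁ = (-0.381, 1.210, 1.185).

(-0.381, 1.210, 1.185)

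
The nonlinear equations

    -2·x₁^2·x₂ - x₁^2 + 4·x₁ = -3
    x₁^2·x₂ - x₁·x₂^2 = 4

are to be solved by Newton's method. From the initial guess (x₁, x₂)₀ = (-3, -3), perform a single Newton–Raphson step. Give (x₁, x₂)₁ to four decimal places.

(-2.0000, -2.4444)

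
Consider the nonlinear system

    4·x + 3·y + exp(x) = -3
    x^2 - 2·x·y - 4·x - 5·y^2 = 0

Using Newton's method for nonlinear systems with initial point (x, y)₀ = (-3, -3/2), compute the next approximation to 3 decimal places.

At (-3, -3/2): F = (-13.45021, 0.750).
Jacobian J = [[exp(x) + 4, 3], [2·x - 2·y - 4, -2·x - 10·y]].
At the point, J = [[4.04979, 3.000], [-7.000, 21.000]] (det J = 106.04553).
Solving J·Δ = −F gives Δ = (2.685, 0.859).
Then the next iterate is (x, y)₁ = (-0.315, -0.641).

(-0.315, -0.641)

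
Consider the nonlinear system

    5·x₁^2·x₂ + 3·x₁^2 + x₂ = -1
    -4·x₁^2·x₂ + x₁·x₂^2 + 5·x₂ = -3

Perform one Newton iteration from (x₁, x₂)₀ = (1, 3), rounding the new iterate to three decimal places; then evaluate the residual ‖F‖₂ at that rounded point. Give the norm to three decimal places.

At (1, 3): F = (22.000, 15.000).
Jacobian J = [[10·x₁·x₂ + 6·x₁, 5·x₁^2 + 1], [-8·x₁·x₂ + x₂^2, -4·x₁^2 + 2·x₁·x₂ + 5]].
At the point, J = [[36.000, 6.000], [-15.000, 7.000]] (det J = 342.000).
Solving J·Δ = −F gives Δ = (-0.187, -2.544).
Then the next iterate is (x₁, x₂)₁ = (0.813, 0.456).
Re-evaluating at (0.813, 0.456): F = (4.94592, 4.24344), so ‖F‖₂ = 6.517.

6.517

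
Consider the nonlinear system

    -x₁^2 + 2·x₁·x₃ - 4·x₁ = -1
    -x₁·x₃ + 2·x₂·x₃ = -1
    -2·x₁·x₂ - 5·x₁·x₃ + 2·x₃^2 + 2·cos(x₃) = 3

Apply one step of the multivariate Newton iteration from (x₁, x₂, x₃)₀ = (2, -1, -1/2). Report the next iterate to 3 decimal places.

At (2, -1, -1/2): F = (-13.000, 3.000, 8.25517).
Jacobian J = [[-2·x₁ + 2·x₃ - 4, 0, 2·x₁], [-x₃, 2·x₃, -x₁ + 2·x₂], [-2·x₂ - 5·x₃, -2·x₁, -5·x₁ + 4·x₃ - 2·sin(x₃)]].
At the point, J = [[-9.000, 0.000, 4.000], [0.500, -1.000, -4.000], [4.500, -4.000, -11.04115]] (det J = 54.62966).
Solving J·Δ = −F gives Δ = (-0.906, -2.300, 1.212).
Then the next iterate is (x₁, x₂, x₃)₁ = (1.094, -3.300, 0.712).

(1.094, -3.300, 0.712)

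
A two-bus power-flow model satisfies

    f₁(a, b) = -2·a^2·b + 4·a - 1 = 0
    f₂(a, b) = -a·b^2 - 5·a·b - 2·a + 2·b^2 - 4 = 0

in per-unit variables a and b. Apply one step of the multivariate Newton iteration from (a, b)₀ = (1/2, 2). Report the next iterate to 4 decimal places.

At (1/2, 2): F = (0.0000, -4.0000).
Jacobian J = [[-4·a·b + 4, -2·a^2], [-b^2 - 5·b - 2, -2·a·b - 5·a + 4·b]].
At the point, J = [[0.0000, -0.5000], [-16.0000, 3.5000]] (det J = -8.0000).
Solving J·Δ = −F gives Δ = (-0.2500, 0.0000).
Then the next iterate is (a, b)₁ = (0.2500, 2.0000).

(0.2500, 2.0000)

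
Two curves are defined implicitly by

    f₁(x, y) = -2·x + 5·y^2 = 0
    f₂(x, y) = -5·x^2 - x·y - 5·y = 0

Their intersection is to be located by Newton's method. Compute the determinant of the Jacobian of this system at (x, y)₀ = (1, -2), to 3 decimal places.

J = [[-2, 10·y], [-10·x - y, -x - 5]].
At the point, J = [[-2.000, -20.000], [-8.000, -6.000]].
det J = -148.000.

-148.000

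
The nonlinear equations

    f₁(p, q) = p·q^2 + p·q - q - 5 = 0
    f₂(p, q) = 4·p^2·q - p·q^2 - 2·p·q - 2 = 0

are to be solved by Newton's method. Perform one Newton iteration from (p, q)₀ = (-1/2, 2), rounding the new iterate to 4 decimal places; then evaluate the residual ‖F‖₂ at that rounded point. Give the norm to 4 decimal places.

17.9605

At (-1/2, 2): F = (-10.0000, 4.0000).
Jacobian J = [[q^2 + q, 2·p·q + p - 1], [8·p·q - q^2 - 2·q, 4·p^2 - 2·p·q - 2·p]].
At the point, J = [[6.0000, -3.5000], [-16.0000, 4.0000]] (det J = -32.0000).
Solving J·Δ = −F gives Δ = (-0.8125, -4.2500).
Then the next iterate is (p, q)₁ = (-1.3125, -2.2500).
Re-evaluating at (-1.3125, -2.2500): F = (-6.441406, -16.765625), so ‖F‖₂ = 17.9605.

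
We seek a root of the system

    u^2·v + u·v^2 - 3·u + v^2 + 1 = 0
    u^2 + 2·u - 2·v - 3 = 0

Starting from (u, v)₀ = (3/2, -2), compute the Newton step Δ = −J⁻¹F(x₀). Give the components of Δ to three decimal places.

(-0.912, 0.846)

At (3/2, -2): F = (2.000, 6.250).
Jacobian J = [[2·u·v + v^2 - 3, u^2 + 2·u·v + 2·v], [2·u + 2, -2]].
At the point, J = [[-5.000, -7.750], [5.000, -2.000]] (det J = 48.750).
Solving J·Δ = −F gives Δ = (-0.912, 0.846).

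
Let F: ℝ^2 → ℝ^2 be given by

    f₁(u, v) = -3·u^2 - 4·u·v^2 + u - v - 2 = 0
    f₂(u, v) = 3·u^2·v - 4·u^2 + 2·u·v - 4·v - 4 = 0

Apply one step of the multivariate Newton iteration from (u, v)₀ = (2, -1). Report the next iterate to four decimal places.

(1.0667, -0.6667)

At (2, -1): F = (-19.0000, -32.0000).
Jacobian J = [[-6·u - 4·v^2 + 1, -8·u·v - 1], [6·u·v - 8·u + 2·v, 3·u^2 + 2·u - 4]].
At the point, J = [[-15.0000, 15.0000], [-30.0000, 12.0000]] (det J = 270.0000).
Solving J·Δ = −F gives Δ = (-0.9333, 0.3333).
Then the next iterate is (u, v)₁ = (1.0667, -0.6667).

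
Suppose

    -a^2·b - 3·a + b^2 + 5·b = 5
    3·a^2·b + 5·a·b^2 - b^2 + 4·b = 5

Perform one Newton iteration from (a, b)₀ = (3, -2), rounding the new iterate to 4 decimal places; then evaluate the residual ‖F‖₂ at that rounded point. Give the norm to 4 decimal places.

At (3, -2): F = (-2.0000, -11.0000).
Jacobian J = [[-2·a·b - 3, -a^2 + 2·b + 5], [6·a·b + 5·b^2, 3·a^2 + 10·a·b - 2·b + 4]].
At the point, J = [[9.0000, -8.0000], [-16.0000, -25.0000]] (det J = -353.0000).
Solving J·Δ = −F gives Δ = (-0.1076, -0.3711).
Then the next iterate is (a, b)₁ = (2.8924, -2.3711).
Re-evaluating at (2.8924, -2.3711): F = (-0.074015, 1.690805), so ‖F‖₂ = 1.6924.

1.6924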